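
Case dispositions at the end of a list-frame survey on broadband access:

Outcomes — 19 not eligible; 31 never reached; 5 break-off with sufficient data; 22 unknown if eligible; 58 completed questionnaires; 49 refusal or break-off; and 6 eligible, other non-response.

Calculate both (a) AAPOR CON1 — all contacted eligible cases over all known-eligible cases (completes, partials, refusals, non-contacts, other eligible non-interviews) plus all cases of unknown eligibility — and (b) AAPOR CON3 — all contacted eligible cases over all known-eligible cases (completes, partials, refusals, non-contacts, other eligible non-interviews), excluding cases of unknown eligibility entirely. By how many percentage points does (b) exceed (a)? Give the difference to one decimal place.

10.2

Numerator → 58 + 5 + 49 + 6 = 118
Denominator → 58 + 5 + 49 + 31 + 6 + 22 = 171
CON1 = 118 / 171 = 0.6901
Denominator → 58 + 5 + 49 + 31 + 6 = 149
CON3 = 118 / 149 = 0.7919
Difference = 79.19 − 69.01 = 10.18 percentage points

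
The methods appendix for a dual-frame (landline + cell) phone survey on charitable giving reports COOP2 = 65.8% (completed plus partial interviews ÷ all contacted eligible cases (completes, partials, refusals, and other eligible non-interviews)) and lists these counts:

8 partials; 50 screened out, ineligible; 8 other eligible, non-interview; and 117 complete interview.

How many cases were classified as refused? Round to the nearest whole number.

57

Numerator: 117 + 8 = 125
COOP2 = 125 / D = 0.658
D = 125 / 0.658 = 190.0
Other denominator terms total 133
refused = 190.0 − 133 ≈ 57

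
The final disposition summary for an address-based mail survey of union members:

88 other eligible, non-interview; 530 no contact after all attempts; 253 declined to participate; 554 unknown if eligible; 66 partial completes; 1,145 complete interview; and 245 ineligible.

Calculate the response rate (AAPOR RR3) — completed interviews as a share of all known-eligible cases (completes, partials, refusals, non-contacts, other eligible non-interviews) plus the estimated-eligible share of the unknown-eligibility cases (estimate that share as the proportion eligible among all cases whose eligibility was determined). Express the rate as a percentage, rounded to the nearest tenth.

Num → 1145
Known eligible → 1145 + 66 + 253 + 530 + 88 = 2082
e = 2082 / (2082 + 245) = 2082 / 2327 = 0.8947
e × U → 0.8947 × 554 = 495.66
Denom → 2082 + 495.66 = 2577.66
RR3 = 1145 / 2577.66 = 0.4442

44.4%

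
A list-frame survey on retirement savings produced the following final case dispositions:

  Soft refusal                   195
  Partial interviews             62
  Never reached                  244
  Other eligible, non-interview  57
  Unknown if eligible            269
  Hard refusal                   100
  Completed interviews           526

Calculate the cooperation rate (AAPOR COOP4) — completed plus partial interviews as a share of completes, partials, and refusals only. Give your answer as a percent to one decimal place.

Declined to participate = 100 + 195 = 295
Num: 526 + 62 = 588
Denom: 526 + 62 + 295 = 883
COOP4 = 588 / 883 = 0.6659

66.6%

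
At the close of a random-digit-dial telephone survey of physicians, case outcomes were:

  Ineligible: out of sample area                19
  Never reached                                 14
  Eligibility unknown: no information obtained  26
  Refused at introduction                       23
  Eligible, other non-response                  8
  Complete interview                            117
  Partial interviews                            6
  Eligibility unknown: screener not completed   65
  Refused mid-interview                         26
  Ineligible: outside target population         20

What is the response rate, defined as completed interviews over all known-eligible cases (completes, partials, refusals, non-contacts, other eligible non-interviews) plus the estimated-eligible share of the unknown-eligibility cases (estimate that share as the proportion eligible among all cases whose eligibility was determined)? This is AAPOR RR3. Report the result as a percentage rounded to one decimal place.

Refusal or break-off = 23 + 26 = 49
Unknown if eligible = 65 + 26 = 91
Out of scope = 20 + 19 = 39
Num = 117
Eligible (known) = 117 + 6 + 49 + 14 + 8 = 194
e = 194 / (194 + 39) = 194 / 233 = 0.8326
e × U = 0.8326 × 91 = 75.77
Base = 194 + 75.77 = 269.77
RR3 = 117 / 269.77 = 0.4337

43.4%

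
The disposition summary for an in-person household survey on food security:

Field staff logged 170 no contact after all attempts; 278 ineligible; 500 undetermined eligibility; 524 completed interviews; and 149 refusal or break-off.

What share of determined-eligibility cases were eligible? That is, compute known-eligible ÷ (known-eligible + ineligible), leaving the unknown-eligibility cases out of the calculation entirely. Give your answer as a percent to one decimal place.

75.2%

Determined eligible = 524 + 149 + 170 = 843
e = 843 / (843 + 278) = 843 / 1121 = 0.7520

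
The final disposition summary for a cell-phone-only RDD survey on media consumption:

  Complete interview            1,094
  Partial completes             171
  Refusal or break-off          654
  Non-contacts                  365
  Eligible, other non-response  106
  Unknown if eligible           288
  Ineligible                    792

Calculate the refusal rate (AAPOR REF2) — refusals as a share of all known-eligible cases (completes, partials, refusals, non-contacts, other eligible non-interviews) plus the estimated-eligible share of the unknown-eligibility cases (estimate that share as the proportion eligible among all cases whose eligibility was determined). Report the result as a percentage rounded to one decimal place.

Num → 654
Known eligible → 1094 + 171 + 654 + 365 + 106 = 2390
e = 2390 / (2390 + 792) = 2390 / 3182 = 0.7511
e × U → 0.7511 × 288 = 216.32
Denominator → 2390 + 216.32 = 2606.32
REF2 = 654 / 2606.32 = 0.2509

25.1%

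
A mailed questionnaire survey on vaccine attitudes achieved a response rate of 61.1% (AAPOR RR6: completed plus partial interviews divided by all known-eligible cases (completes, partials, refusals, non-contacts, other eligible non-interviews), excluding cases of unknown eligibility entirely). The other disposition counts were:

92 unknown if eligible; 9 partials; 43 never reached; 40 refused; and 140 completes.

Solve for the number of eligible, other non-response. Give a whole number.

12

Top = 140 + 9 = 149
RR6 = 149 / D = 0.611
D = 149 / 0.611 = 243.9
Remaining denominator categories sum to 232
eligible, other non-response = 243.9 − 232 ≈ 12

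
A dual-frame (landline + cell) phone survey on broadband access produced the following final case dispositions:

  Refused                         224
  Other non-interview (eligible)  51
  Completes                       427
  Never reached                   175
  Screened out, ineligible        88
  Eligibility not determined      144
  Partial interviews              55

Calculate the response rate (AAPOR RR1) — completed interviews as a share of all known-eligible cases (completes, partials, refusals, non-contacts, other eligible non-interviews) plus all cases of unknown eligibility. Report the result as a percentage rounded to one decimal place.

39.7%

Top: 427
Base: 427 + 55 + 224 + 175 + 51 + 144 = 1076
RR1 = 427 / 1076 = 0.3968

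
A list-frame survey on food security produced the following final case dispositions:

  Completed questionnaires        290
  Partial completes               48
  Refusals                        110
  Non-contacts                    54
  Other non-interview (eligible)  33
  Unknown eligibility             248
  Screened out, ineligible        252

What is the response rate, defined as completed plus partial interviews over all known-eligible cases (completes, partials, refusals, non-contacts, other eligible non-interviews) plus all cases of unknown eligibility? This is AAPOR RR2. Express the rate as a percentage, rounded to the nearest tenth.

43.2%

Top = 290 + 48 = 338
Denominator = 290 + 48 + 110 + 54 + 33 + 248 = 783
RR2 = 338 / 783 = 0.4317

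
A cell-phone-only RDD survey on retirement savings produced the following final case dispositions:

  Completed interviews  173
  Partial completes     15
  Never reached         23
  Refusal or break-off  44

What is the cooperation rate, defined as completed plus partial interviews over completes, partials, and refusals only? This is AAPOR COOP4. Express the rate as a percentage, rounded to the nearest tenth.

Top: 173 + 15 = 188
Denom: 173 + 15 + 44 = 232
COOP4 = 188 / 232 = 0.8103

81.0%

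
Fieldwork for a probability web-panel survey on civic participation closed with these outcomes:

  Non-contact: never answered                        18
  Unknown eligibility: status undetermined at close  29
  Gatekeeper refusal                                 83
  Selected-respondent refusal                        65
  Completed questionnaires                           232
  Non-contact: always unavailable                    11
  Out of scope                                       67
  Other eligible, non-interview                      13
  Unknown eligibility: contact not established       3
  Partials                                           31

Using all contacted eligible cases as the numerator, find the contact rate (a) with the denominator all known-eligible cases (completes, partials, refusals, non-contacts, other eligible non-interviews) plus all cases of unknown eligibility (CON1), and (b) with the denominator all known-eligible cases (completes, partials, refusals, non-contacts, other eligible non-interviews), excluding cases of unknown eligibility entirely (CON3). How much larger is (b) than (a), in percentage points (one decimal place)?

Refused = 83 + 65 = 148
No contact after all attempts = 18 + 11 = 29
Unknown if eligible = 3 + 29 = 32
Num = 232 + 31 + 148 + 13 = 424
Denom = 232 + 31 + 148 + 29 + 13 + 32 = 485
CON1 = 424 / 485 = 0.8742
Denom = 232 + 31 + 148 + 29 + 13 = 453
CON3 = 424 / 453 = 0.9360
Difference = 93.60 − 87.42 = 6.18 percentage points

6.2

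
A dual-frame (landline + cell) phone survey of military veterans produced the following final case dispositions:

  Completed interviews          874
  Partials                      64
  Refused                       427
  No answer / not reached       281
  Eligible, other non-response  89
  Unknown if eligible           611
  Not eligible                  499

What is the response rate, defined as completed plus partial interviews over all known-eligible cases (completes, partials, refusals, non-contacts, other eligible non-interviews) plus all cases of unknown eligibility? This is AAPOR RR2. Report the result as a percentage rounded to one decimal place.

40.0%

Top = 874 + 64 = 938
Denom = 874 + 64 + 427 + 281 + 89 + 611 = 2346
RR2 = 938 / 2346 = 0.3998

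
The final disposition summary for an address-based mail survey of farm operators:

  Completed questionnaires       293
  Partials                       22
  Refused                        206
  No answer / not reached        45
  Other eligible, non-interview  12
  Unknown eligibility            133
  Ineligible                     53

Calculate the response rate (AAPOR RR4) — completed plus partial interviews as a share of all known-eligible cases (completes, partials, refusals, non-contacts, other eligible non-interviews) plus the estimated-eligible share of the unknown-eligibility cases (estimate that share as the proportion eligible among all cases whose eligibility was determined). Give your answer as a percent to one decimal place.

45.0%

Num → 293 + 22 = 315
Determined eligible → 293 + 22 + 206 + 45 + 12 = 578
e = 578 / (578 + 53) = 578 / 631 = 0.9160
Estimated eligible among unknowns → 0.9160 × 133 = 121.83
Denominator → 578 + 121.83 = 699.83
RR4 = 315 / 699.83 = 0.4501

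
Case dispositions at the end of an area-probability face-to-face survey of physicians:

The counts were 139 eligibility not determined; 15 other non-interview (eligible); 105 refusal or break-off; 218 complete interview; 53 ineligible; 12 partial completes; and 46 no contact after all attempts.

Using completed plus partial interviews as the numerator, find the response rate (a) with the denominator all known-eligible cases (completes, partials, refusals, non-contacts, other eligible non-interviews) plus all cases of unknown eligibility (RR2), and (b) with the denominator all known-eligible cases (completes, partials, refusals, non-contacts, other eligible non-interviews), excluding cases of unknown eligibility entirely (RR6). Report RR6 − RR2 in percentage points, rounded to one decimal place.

15.1

Top = 218 + 12 = 230
Denom = 218 + 12 + 105 + 46 + 15 + 139 = 535
RR2 = 230 / 535 = 0.4299
Denom = 218 + 12 + 105 + 46 + 15 = 396
RR6 = 230 / 396 = 0.5808
Difference = 58.08 − 42.99 = 15.09 percentage points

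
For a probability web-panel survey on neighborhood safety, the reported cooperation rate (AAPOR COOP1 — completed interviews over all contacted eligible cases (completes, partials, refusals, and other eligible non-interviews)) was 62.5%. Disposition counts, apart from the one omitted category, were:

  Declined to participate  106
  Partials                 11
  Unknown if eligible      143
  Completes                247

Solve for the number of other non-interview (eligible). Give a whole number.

COOP1 = 247 / D = 0.625
D = 247 / 0.625 = 395.2
Rest of base = 364
other non-interview (eligible) = 395.2 − 364 ≈ 31

31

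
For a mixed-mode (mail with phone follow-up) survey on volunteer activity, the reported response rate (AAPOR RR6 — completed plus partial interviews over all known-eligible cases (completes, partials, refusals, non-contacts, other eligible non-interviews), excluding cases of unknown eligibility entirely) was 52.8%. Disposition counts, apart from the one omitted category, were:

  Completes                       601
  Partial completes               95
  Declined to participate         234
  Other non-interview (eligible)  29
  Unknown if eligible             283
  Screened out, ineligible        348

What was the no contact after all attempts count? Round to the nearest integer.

Num: 601 + 95 = 696
RR6 = 696 / D = 0.528
D = 696 / 0.528 = 1318.2
Other denominator terms total 959
no contact after all attempts = 1318.2 − 959 ≈ 359

359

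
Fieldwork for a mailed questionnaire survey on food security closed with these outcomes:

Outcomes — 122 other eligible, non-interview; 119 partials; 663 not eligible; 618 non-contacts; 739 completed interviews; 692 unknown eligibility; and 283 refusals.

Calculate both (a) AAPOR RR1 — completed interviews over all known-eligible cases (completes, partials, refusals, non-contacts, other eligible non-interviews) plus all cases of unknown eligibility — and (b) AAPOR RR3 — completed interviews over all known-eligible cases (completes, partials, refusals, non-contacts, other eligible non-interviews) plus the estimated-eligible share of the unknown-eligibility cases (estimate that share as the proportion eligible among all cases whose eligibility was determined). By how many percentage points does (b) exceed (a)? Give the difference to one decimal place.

Numerator = 739
Denom = 739 + 119 + 283 + 618 + 122 + 692 = 2573
RR1 = 739 / 2573 = 0.2872
Eligible (known) = 739 + 119 + 283 + 618 + 122 = 1881
e = 1881 / (1881 + 663) = 1881 / 2544 = 0.7394
Estimated eligible among unknowns = 0.7394 × 692 = 511.66
Denom = 1881 + 511.66 = 2392.66
RR3 = 739 / 2392.66 = 0.3089
Difference = 30.89 − 28.72 = 2.17 percentage points

2.2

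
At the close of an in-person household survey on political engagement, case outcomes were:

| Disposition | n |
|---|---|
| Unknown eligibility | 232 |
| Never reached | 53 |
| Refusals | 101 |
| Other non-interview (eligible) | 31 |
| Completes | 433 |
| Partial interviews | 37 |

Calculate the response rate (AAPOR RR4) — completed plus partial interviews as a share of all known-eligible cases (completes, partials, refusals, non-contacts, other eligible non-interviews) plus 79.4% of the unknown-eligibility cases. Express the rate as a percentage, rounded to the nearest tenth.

Numerator → 433 + 37 = 470
Known eligible → 433 + 37 + 101 + 53 + 31 = 655
e × U → 0.7940 × 232 = 184.21
Denominator → 655 + 184.21 = 839.21
RR4 = 470 / 839.21 = 0.5601

56.0%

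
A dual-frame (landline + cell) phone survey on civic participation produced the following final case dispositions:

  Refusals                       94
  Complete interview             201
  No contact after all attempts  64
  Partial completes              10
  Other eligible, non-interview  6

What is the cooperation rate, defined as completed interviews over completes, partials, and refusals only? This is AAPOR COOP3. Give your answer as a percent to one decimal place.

Numerator → 201
Denom → 201 + 10 + 94 = 305
COOP3 = 201 / 305 = 0.6590

65.9%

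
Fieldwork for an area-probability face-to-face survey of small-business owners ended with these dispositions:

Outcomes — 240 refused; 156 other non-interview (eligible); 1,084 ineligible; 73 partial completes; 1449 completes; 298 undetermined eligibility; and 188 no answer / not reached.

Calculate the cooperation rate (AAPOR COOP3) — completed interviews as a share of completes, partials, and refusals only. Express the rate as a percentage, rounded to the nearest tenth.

82.2%

Numerator → 1449
Denominator → 1449 + 73 + 240 = 1762
COOP3 = 1449 / 1762 = 0.8224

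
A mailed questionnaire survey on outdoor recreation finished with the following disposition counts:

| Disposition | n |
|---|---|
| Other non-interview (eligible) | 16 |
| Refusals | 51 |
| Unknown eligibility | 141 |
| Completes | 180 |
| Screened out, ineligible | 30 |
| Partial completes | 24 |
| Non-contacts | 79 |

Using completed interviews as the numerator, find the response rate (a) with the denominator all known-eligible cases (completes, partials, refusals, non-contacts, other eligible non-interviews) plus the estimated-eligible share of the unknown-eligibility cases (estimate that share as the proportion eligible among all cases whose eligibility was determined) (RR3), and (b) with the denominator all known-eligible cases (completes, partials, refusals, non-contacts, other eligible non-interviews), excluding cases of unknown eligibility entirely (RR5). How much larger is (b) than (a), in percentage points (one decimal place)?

Numerator → 180
Determined eligible → 180 + 24 + 51 + 79 + 16 = 350
e = 350 / (350 + 30) = 350 / 380 = 0.9211
Eligible share of unknowns → 0.9211 × 141 = 129.88
Denom → 350 + 129.88 = 479.88
RR3 = 180 / 479.88 = 0.3751
Denom → 180 + 24 + 51 + 79 + 16 = 350
RR5 = 180 / 350 = 0.5143
Difference = 51.43 − 37.51 = 13.92 percentage points

13.9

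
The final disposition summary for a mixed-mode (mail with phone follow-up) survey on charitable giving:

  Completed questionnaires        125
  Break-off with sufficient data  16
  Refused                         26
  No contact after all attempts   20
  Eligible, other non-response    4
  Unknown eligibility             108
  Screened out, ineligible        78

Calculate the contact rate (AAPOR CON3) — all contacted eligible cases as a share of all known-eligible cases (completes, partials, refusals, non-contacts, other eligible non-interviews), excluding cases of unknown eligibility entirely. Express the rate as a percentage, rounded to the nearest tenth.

89.5%

Numerator → 125 + 16 + 26 + 4 = 171
Base → 125 + 16 + 26 + 20 + 4 = 191
CON3 = 171 / 191 = 0.8953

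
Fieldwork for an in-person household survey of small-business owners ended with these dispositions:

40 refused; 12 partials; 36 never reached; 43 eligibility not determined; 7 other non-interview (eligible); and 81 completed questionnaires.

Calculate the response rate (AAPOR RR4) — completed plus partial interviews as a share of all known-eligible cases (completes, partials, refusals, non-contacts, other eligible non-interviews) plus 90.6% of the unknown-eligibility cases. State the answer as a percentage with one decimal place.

Top: 81 + 12 = 93
Eligible (known): 81 + 12 + 40 + 36 + 7 = 176
e × U: 0.9060 × 43 = 38.96
Denom: 176 + 38.96 = 214.96
RR4 = 93 / 214.96 = 0.4326

43.3%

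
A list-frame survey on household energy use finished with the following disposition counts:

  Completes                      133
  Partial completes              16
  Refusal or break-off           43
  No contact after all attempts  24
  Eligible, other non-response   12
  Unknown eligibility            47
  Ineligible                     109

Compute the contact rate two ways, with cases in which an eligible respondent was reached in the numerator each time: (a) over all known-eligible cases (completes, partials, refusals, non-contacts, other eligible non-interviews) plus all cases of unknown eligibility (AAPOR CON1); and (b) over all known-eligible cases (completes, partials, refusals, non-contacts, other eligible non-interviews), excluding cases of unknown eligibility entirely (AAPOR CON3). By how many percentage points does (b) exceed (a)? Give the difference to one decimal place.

Num → 133 + 16 + 43 + 12 = 204
Denominator → 133 + 16 + 43 + 24 + 12 + 47 = 275
CON1 = 204 / 275 = 0.7418
Denominator → 133 + 16 + 43 + 24 + 12 = 228
CON3 = 204 / 228 = 0.8947
Difference = 89.47 − 74.18 = 15.29 percentage points

15.3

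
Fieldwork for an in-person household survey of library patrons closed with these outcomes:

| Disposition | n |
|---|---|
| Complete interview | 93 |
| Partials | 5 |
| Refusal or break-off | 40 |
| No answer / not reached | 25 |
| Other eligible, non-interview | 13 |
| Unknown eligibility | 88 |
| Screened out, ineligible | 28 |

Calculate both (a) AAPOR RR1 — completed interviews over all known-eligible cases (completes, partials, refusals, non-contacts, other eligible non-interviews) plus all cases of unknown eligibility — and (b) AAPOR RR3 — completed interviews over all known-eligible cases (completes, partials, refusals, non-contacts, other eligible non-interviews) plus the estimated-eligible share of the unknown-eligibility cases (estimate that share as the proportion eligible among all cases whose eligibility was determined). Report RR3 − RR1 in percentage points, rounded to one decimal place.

1.7

Num = 93
Denominator = 93 + 5 + 40 + 25 + 13 + 88 = 264
RR1 = 93 / 264 = 0.3523
Eligible (known) = 93 + 5 + 40 + 25 + 13 = 176
e = 176 / (176 + 28) = 176 / 204 = 0.8627
Estimated eligible among unknowns = 0.8627 × 88 = 75.92
Denominator = 176 + 75.92 = 251.92
RR3 = 93 / 251.92 = 0.3692
Difference = 36.92 − 35.23 = 1.69 percentage points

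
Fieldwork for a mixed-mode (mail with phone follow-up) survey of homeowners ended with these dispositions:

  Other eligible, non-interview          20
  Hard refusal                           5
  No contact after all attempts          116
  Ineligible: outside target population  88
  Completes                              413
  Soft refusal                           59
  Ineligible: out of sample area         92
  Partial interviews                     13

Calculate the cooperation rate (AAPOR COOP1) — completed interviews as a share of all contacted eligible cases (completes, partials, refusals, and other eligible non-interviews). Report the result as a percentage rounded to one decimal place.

81.0%

Refusal or break-off = 5 + 59 = 64
Ineligible = 88 + 92 = 180
Numerator: 413
Denom: 413 + 13 + 64 + 20 = 510
COOP1 = 413 / 510 = 0.8098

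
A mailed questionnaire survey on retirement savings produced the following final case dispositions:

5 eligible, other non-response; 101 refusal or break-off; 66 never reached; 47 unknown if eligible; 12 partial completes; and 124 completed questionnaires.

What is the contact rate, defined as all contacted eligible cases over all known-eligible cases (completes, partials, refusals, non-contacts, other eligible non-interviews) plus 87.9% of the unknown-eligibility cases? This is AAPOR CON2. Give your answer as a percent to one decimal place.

69.3%

Numerator → 124 + 12 + 101 + 5 = 242
Eligible (known) → 124 + 12 + 101 + 66 + 5 = 308
Estimated eligible among unknowns → 0.8790 × 47 = 41.31
Denominator → 308 + 41.31 = 349.31
CON2 = 242 / 349.31 = 0.6928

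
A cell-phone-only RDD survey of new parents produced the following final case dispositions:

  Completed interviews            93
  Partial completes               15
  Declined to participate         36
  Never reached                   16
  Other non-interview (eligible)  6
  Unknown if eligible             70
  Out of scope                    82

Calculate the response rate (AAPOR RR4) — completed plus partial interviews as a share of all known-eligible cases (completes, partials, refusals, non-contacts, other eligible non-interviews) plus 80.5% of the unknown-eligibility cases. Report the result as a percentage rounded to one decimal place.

48.6%

Numerator = 93 + 15 = 108
Known eligible = 93 + 15 + 36 + 16 + 6 = 166
Eligible share of unknowns = 0.8050 × 70 = 56.35
Base = 166 + 56.35 = 222.35
RR4 = 108 / 222.35 = 0.4857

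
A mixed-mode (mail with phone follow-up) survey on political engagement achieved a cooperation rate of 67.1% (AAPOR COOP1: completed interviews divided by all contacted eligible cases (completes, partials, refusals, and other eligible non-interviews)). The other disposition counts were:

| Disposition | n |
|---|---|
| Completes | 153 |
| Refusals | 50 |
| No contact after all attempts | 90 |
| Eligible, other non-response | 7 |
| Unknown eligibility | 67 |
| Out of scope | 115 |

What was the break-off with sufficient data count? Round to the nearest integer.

18

COOP1 = 153 / D = 0.671
D = 153 / 0.671 = 228.0
Remaining denominator categories sum to 210
break-off with sufficient data = 228.0 − 210 ≈ 18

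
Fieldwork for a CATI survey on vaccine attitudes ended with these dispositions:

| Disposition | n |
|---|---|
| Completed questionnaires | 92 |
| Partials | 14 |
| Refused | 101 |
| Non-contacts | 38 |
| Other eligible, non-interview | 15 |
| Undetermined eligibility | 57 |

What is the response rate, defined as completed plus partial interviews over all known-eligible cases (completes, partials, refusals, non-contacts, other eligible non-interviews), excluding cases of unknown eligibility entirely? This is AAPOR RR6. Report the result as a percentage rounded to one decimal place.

40.8%

Num: 92 + 14 = 106
Base: 92 + 14 + 101 + 38 + 15 = 260
RR6 = 106 / 260 = 0.4077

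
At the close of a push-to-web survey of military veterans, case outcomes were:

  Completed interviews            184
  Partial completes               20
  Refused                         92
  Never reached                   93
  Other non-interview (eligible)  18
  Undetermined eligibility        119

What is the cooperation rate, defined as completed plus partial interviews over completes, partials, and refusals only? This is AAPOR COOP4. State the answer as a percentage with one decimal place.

Top: 184 + 20 = 204
Denominator: 184 + 20 + 92 = 296
COOP4 = 204 / 296 = 0.6892

68.9%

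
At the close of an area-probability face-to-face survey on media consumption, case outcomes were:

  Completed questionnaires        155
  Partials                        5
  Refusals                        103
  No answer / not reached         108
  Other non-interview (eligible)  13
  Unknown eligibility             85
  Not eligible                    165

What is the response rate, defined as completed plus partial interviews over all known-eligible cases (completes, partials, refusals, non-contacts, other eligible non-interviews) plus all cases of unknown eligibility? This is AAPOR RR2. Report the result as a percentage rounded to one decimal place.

Numerator = 155 + 5 = 160
Denom = 155 + 5 + 103 + 108 + 13 + 85 = 469
RR2 = 160 / 469 = 0.3412

34.1%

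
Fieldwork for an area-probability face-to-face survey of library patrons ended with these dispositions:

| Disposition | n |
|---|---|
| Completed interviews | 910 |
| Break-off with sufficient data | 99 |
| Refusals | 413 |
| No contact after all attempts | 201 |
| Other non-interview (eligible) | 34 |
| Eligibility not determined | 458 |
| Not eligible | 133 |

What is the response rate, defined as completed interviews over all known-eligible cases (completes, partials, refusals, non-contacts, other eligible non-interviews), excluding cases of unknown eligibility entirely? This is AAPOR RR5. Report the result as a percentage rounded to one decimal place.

54.9%

Top = 910
Denom = 910 + 99 + 413 + 201 + 34 = 1657
RR5 = 910 / 1657 = 0.5492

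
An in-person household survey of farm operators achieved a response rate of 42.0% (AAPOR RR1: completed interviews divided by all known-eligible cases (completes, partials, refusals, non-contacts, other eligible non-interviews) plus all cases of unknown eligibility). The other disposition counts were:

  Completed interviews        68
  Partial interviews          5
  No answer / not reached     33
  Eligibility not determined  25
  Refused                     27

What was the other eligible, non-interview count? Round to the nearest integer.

4

RR1 = 68 / D = 0.420
D = 68 / 0.420 = 161.9
Rest of base = 158
other eligible, non-interview = 161.9 − 158 ≈ 4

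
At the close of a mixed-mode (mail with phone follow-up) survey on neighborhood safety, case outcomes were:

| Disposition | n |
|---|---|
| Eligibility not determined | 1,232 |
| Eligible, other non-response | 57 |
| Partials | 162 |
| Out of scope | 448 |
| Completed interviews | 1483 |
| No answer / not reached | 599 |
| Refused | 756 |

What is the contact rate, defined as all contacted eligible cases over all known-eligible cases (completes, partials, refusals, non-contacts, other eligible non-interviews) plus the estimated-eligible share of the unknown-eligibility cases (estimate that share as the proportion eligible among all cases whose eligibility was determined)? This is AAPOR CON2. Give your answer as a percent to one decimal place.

Top: 1483 + 162 + 756 + 57 = 2458
Determined eligible: 1483 + 162 + 756 + 599 + 57 = 3057
e = 3057 / (3057 + 448) = 3057 / 3505 = 0.8722
Eligible share of unknowns: 0.8722 × 1232 = 1074.55
Base: 3057 + 1074.55 = 4131.55
CON2 = 2458 / 4131.55 = 0.5949

59.5%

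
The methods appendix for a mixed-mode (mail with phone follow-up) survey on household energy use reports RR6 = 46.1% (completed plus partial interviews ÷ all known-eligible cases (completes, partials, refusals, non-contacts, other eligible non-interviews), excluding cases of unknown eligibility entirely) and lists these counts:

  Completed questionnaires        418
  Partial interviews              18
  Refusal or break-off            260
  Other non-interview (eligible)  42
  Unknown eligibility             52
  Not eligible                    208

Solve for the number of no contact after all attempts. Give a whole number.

Numerator → 418 + 18 = 436
RR6 = 436 / D = 0.461
D = 436 / 0.461 = 945.8
Rest of base = 738
no contact after all attempts = 945.8 − 738 ≈ 208

208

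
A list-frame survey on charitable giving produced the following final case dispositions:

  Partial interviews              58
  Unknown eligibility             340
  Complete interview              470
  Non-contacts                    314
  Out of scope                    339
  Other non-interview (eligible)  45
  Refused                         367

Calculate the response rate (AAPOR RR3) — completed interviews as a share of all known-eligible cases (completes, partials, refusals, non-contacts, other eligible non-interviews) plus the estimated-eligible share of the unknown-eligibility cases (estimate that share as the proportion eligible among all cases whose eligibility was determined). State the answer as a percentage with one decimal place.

Top = 470
Determined eligible = 470 + 58 + 367 + 314 + 45 = 1254
e = 1254 / (1254 + 339) = 1254 / 1593 = 0.7872
Estimated eligible among unknowns = 0.7872 × 340 = 267.65
Denom = 1254 + 267.65 = 1521.65
RR3 = 470 / 1521.65 = 0.3089

30.9%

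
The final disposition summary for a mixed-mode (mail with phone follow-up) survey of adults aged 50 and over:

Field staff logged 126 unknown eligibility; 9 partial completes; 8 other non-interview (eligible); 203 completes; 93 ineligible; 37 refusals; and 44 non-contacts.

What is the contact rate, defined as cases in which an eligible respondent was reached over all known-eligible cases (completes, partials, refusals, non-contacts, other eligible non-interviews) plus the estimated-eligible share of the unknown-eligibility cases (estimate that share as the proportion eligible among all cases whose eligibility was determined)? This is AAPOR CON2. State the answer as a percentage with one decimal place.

Numerator: 203 + 9 + 37 + 8 = 257
Known eligible: 203 + 9 + 37 + 44 + 8 = 301
e = 301 / (301 + 93) = 301 / 394 = 0.7640
e × U: 0.7640 × 126 = 96.26
Denom: 301 + 96.26 = 397.26
CON2 = 257 / 397.26 = 0.6469

64.7%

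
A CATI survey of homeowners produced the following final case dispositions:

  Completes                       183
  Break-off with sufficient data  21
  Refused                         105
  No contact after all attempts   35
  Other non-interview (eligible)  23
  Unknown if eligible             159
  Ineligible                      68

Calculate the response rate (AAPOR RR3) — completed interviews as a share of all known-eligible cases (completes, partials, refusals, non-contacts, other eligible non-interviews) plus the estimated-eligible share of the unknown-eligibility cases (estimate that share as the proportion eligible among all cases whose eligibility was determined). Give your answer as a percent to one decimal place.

36.5%

Top → 183
Eligible (known) → 183 + 21 + 105 + 35 + 23 = 367
e = 367 / (367 + 68) = 367 / 435 = 0.8437
Eligible share of unknowns → 0.8437 × 159 = 134.15
Denom → 367 + 134.15 = 501.15
RR3 = 183 / 501.15 = 0.3652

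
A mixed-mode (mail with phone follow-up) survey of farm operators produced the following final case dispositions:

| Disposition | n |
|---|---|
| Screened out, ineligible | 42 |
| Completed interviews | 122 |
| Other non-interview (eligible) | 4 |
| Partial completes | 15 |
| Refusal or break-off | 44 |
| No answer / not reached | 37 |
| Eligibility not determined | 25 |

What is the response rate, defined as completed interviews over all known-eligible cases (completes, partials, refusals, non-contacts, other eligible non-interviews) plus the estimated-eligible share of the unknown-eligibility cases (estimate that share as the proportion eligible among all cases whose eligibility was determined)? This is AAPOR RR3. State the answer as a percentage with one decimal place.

Num → 122
Known eligible → 122 + 15 + 44 + 37 + 4 = 222
e = 222 / (222 + 42) = 222 / 264 = 0.8409
e × U → 0.8409 × 25 = 21.02
Denom → 222 + 21.02 = 243.02
RR3 = 122 / 243.02 = 0.5020

50.2%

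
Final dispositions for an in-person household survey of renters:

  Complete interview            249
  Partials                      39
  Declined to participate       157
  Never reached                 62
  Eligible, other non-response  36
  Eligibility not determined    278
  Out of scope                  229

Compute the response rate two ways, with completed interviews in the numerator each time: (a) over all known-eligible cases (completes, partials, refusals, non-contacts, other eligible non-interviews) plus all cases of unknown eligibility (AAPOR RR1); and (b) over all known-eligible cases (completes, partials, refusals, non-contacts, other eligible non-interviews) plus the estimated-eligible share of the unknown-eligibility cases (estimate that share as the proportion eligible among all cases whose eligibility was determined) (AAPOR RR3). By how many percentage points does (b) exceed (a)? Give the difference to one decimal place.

3.4

Top = 249
Denom = 249 + 39 + 157 + 62 + 36 + 278 = 821
RR1 = 249 / 821 = 0.3033
Eligible (known) = 249 + 39 + 157 + 62 + 36 = 543
e = 543 / (543 + 229) = 543 / 772 = 0.7034
e × U = 0.7034 × 278 = 195.55
Denom = 543 + 195.55 = 738.55
RR3 = 249 / 738.55 = 0.3371
Difference = 33.71 − 30.33 = 3.38 percentage points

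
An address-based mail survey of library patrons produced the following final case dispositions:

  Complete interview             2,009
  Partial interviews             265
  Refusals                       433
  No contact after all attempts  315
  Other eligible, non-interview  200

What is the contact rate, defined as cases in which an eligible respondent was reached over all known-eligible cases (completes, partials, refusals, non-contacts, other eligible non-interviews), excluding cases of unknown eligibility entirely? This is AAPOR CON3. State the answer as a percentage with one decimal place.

90.2%

Numerator: 2009 + 265 + 433 + 200 = 2907
Denominator: 2009 + 265 + 433 + 315 + 200 = 3222
CON3 = 2907 / 3222 = 0.9022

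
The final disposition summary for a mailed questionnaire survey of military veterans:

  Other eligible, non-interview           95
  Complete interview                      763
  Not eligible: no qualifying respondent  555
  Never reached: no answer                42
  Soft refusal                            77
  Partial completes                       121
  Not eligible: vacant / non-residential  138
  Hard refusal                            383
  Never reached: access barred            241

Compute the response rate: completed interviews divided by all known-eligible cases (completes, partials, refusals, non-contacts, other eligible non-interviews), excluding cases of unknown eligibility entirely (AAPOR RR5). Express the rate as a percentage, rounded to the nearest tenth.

Refusal or break-off = 383 + 77 = 460
No contact after all attempts = 42 + 241 = 283
Not eligible = 555 + 138 = 693
Num = 763
Denominator = 763 + 121 + 460 + 283 + 95 = 1722
RR5 = 763 / 1722 = 0.4431

44.3%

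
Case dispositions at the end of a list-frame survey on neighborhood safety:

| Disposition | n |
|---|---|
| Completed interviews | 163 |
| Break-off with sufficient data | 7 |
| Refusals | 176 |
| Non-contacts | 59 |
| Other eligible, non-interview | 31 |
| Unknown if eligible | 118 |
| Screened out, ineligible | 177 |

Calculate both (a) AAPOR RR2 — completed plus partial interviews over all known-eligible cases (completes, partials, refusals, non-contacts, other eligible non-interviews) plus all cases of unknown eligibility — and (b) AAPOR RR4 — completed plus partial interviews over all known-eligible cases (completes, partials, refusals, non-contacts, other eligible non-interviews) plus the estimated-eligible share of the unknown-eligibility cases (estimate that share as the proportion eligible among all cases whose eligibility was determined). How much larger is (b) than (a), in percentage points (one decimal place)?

2.0

Top = 163 + 7 = 170
Denom = 163 + 7 + 176 + 59 + 31 + 118 = 554
RR2 = 170 / 554 = 0.3069
Determined eligible = 163 + 7 + 176 + 59 + 31 = 436
e = 436 / (436 + 177) = 436 / 613 = 0.7113
Estimated eligible among unknowns = 0.7113 × 118 = 83.93
Denom = 436 + 83.93 = 519.93
RR4 = 170 / 519.93 = 0.3270
Difference = 32.70 − 30.69 = 2.01 percentage points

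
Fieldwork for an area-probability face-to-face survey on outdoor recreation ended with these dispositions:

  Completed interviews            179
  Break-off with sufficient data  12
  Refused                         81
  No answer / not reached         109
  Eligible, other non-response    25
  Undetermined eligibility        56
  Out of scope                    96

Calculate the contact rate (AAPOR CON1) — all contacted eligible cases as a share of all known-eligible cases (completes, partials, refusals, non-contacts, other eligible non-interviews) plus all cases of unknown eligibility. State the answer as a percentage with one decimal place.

Top: 179 + 12 + 81 + 25 = 297
Denom: 179 + 12 + 81 + 109 + 25 + 56 = 462
CON1 = 297 / 462 = 0.6429

64.3%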